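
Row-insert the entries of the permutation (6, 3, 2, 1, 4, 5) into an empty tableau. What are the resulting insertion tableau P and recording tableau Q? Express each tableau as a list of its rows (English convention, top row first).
P = [[1, 4, 5], [2], [3], [6]], Q = [[1, 5, 6], [2], [3], [4]]

Insert each entry of the permutation into P by Schensted row insertion, recording in Q the position of each new cell.

Insert 6: appended to row 1. P = [[6]].
Insert 3: 3 bumps 6 from row 1; 6 starts row 2. P = [[3], [6]].
Insert 2: 2 bumps 3 from row 1; 3 bumps 6 from row 2; 6 starts row 3. P = [[2], [3], [6]].
Insert 1: 1 bumps 2 from row 1; 2 bumps 3 from row 2; 3 bumps 6 from row 3; 6 starts row 4. P = [[1], [2], [3], [6]].
Insert 4: appended to row 1. P = [[1, 4], [2], [3], [6]].
Insert 5: appended to row 1. P = [[1, 4, 5], [2], [3], [6]].

So P = [[1, 4, 5], [2], [3], [6]], Q = [[1, 5, 6], [2], [3], [4]].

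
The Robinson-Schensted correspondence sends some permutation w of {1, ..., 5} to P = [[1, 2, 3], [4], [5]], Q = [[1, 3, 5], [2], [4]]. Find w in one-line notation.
5 1 4 2 3

Reverse RSK: for i = n, n-1, ..., 1, locate i in Q, remove the corresponding corner cell from P, and reverse-bump its entry up through P; the value ejected from row 1 is w(i).

So w = 5 1 4 2 3.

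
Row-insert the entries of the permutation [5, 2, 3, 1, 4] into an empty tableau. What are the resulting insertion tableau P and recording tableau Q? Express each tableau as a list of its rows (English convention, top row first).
P = [[1, 3, 4], [2], [5]], Q = [[1, 3, 5], [2], [4]]

Insert each entry of the permutation into P by Schensted row insertion, recording in Q the position of each new cell.

After inserting 5: P = [[5]].
After inserting 2: P = [[2], [5]].
After inserting 3: P = [[2, 3], [5]].
After inserting 1: P = [[1, 3], [2], [5]].
After inserting 4: P = [[1, 3, 4], [2], [5]].

So P = [[1, 3, 4], [2], [5]], Q = [[1, 3, 5], [2], [4]].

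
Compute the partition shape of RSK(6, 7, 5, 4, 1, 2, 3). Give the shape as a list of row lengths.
[3, 2, 1, 1]

Row-insert each entry into an empty tableau.

After inserting 6: P = [[6]].
After inserting 7: P = [[6, 7]].
After inserting 5: P = [[5, 7], [6]].
After inserting 4: P = [[4, 7], [5], [6]].
After inserting 1: P = [[1, 7], [4], [5], [6]].
After inserting 2: P = [[1, 2], [4, 7], [5], [6]].
After inserting 3: P = [[1, 2, 3], [4, 7], [5], [6]].

The final insertion tableau P = [[1, 2, 3], [4, 7], [5], [6]] has shape [3, 2, 1, 1].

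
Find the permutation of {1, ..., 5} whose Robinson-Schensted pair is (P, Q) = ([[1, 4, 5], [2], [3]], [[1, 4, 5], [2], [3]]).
3 2 1 4 5

Reverse the RSK construction: for i from n down to 1, find the cell of Q containing i, remove the entry at that cell from P, and reverse-bump it up through P; the value ejected from row 1 is w(i).

Step i=5: Q has 5 at row 1, column 3; remove that cell from P, ejecting 5. So w(5) = 5. P is now [[1, 4], [2], [3]].
Step i=4: Q has 4 at row 1, column 2; remove that cell from P, ejecting 4. So w(4) = 4. P is now [[1], [2], [3]].
Step i=3: Q has 3 at row 3, column 1; remove 3 from row 3 of P and reverse-bump: 3 enters row 2 and ejects 2; 2 enters row 1 and ejects 1. So w(3) = 1. P is now [[2], [3]].
Step i=2: Q has 2 at row 2, column 1; remove 3 from row 2 of P and reverse-bump: 3 enters row 1 and ejects 2. So w(2) = 2. P is now [[3]].
Step i=1: Q has 1 at row 1, column 1; remove that cell from P, ejecting 3. So w(1) = 3. P is now [].

So w = 3 2 1 4 5.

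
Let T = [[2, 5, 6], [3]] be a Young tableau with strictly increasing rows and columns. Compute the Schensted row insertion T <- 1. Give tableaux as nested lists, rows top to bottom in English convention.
[[1, 5, 6], [2], [3]]

In row 1, 1 replaces 2 (the leftmost entry greater than 1); 2 is bumped to row 2. In row 2, 2 replaces 3 (the leftmost entry greater than 2); 3 is bumped to row 3. 3 starts a new row 3. The new tableau is [[1, 5, 6], [2], [3]].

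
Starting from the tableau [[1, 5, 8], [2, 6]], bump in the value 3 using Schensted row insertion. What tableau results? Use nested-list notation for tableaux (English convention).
In row 1, 3 replaces 5 (the leftmost entry greater than 3); 5 is bumped to row 2. In row 2, 5 replaces 6 (the leftmost entry greater than 5); 6 is bumped to row 3. 6 starts a new row 3. The new tableau is [[1, 3, 8], [2, 5], [6]].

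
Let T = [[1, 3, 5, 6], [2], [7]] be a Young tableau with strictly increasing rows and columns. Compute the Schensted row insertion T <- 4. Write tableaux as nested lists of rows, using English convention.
In row 1, 4 replaces 5 (the leftmost entry greater than 4); 5 is bumped to row 2. 5 is appended to row 2. The new tableau is [[1, 3, 4, 6], [2, 5], [7]].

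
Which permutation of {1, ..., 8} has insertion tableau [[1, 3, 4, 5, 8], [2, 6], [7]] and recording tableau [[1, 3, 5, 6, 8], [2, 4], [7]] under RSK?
Reverse RSK: for i = n, n-1, ..., 1, locate i in Q, remove the corresponding corner cell from P, and reverse-bump its entry up through P; the value ejected from row 1 is w(i).

So w = 2 1 7 3 4 6 5 8.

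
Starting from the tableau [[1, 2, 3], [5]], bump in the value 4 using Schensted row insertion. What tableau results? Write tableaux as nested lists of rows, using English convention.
4 is larger than every entry of row 1, so it is appended to row 1. The new tableau is [[1, 2, 3, 4], [5]].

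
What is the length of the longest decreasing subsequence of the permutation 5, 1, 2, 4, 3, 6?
3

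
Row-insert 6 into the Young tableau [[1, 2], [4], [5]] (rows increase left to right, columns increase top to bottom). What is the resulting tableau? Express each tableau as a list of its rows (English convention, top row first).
[[1, 2, 6], [4], [5]]

6 is larger than every entry of row 1, so it is appended to row 1. The new tableau is [[1, 2, 6], [4], [5]].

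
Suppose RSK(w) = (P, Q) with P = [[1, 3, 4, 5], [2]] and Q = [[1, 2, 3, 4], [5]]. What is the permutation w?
Reverse the RSK construction: for i from n down to 1, find the cell of Q containing i, remove the entry at that cell from P, and reverse-bump it up through P; the value ejected from row 1 is w(i).

Step i=5: Q has 5 at row 2, column 1; remove 2 from row 2 of P and reverse-bump: 2 enters row 1 and ejects 1. So w(5) = 1. P is now [[2, 3, 4, 5]].
Step i=4: Q has 4 at row 1, column 4; remove that cell from P, ejecting 5. So w(4) = 5. P is now [[2, 3, 4]].
Step i=3: Q has 3 at row 1, column 3; remove that cell from P, ejecting 4. So w(3) = 4. P is now [[2, 3]].
Step i=2: Q has 2 at row 1, column 2; remove that cell from P, ejecting 3. So w(2) = 3. P is now [[2]].
Step i=1: Q has 1 at row 1, column 1; remove that cell from P, ejecting 2. So w(1) = 2. P is now [].

So w = 2 3 4 5 1.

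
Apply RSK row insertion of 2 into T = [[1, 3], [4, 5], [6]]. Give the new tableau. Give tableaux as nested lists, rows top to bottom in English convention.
[[1, 2], [3, 5], [4], [6]]

In row 1, 2 replaces 3 (the leftmost entry greater than 2); 3 is bumped to row 2. In row 2, 3 replaces 4 (the leftmost entry greater than 3); 4 is bumped to row 3. In row 3, 4 replaces 6 (the leftmost entry greater than 4); 6 is bumped to row 4. 6 starts a new row 4. The new tableau is [[1, 2], [3, 5], [4], [6]].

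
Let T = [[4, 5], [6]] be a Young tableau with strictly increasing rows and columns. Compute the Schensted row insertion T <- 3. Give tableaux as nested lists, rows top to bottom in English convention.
[[3, 5], [4], [6]]

In row 1, 3 replaces 4 (the leftmost entry greater than 3); 4 is bumped to row 2. In row 2, 4 replaces 6 (the leftmost entry greater than 4); 6 is bumped to row 3. 6 starts a new row 3. The new tableau is [[3, 5], [4], [6]].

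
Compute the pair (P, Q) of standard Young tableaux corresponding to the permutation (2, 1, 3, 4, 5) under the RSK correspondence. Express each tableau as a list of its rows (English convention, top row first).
P = [[1, 3, 4, 5], [2]], Q = [[1, 3, 4, 5], [2]]

Insert each entry of the permutation into P by Schensted row insertion, recording in Q the position of each new cell.

Insert 2: appended to row 1. P = [[2]].
Insert 1: 1 bumps 2 from row 1; 2 starts row 2. P = [[1], [2]].
Insert 3: appended to row 1. P = [[1, 3], [2]].
Insert 4: appended to row 1. P = [[1, 3, 4], [2]].
Insert 5: appended to row 1. P = [[1, 3, 4, 5], [2]].

So P = [[1, 3, 4, 5], [2]], Q = [[1, 3, 4, 5], [2]].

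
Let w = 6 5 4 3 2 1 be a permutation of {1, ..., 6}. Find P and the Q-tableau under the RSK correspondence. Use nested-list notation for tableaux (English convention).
Insert each entry of the permutation into P by Schensted row insertion, recording in Q the position of each new cell.

Insert 6: appended to row 1. P = [[6]].
Insert 5: 5 bumps 6 from row 1; 6 starts row 2. P = [[5], [6]].
Insert 4: 4 bumps 5 from row 1; 5 bumps 6 from row 2; 6 starts row 3. P = [[4], [5], [6]].
Insert 3: 3 bumps 4 from row 1; 4 bumps 5 from row 2; 5 bumps 6 from row 3; 6 starts row 4. P = [[3], [4], [5], [6]].
Insert 2: 2 bumps 3 from row 1; 3 bumps 4 from row 2; 4 bumps 5 from row 3; 5 bumps 6 from row 4; 6 starts row 5. P = [[2], [3], [4], [5], [6]].
Insert 1: 1 bumps 2 from row 1; 2 bumps 3 from row 2; 3 bumps 4 from row 3; 4 bumps 5 from row 4; 5 bumps 6 from row 5; 6 starts row 6. P = [[1], [2], [3], [4], [5], [6]].

So P = [[1], [2], [3], [4], [5], [6]], Q = [[1], [2], [3], [4], [5], [6]].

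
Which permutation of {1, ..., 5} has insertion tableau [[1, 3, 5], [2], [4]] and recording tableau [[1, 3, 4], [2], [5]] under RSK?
Reverse the RSK construction: for i from n down to 1, find the cell of Q containing i, remove the entry at that cell from P, and reverse-bump it up through P; the value ejected from row 1 is w(i).

Step i=5: Q has 5 at row 3, column 1; remove 4 from row 3 of P and reverse-bump: 4 enters row 2 and ejects 2; 2 enters row 1 and ejects 1. So w(5) = 1. P is now [[2, 3, 5], [4]].
Step i=4: Q has 4 at row 1, column 3; remove that cell from P, ejecting 5. So w(4) = 5. P is now [[2, 3], [4]].
Step i=3: Q has 3 at row 1, column 2; remove that cell from P, ejecting 3. So w(3) = 3. P is now [[2], [4]].
Step i=2: Q has 2 at row 2, column 1; remove 4 from row 2 of P and reverse-bump: 4 enters row 1 and ejects 2. So w(2) = 2. P is now [[4]].
Step i=1: Q has 1 at row 1, column 1; remove that cell from P, ejecting 4. So w(1) = 4. P is now [].

So w = 4 2 3 5 1.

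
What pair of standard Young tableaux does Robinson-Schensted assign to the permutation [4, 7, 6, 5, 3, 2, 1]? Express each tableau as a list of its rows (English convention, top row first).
Insert each entry of the permutation into P by Schensted row insertion, recording in Q the position of each new cell.

Insert 4: appended to row 1. P = [[4]].
Insert 7: appended to row 1. P = [[4, 7]].
Insert 6: 6 bumps 7 from row 1; 7 starts row 2. P = [[4, 6], [7]].
Insert 5: 5 bumps 6 from row 1; 6 bumps 7 from row 2; 7 starts row 3. P = [[4, 5], [6], [7]].
Insert 3: 3 bumps 4 from row 1; 4 bumps 6 from row 2; 6 bumps 7 from row 3; 7 starts row 4. P = [[3, 5], [4], [6], [7]].
Insert 2: 2 bumps 3 from row 1; 3 bumps 4 from row 2; 4 bumps 6 from row 3; 6 bumps 7 from row 4; 7 starts row 5. P = [[2, 5], [3], [4], [6], [7]].
Insert 1: 1 bumps 2 from row 1; 2 bumps 3 from row 2; 3 bumps 4 from row 3; 4 bumps 6 from row 4; 6 bumps 7 from row 5; 7 starts row 6. P = [[1, 5], [2], [3], [4], [6], [7]].

So P = [[1, 5], [2], [3], [4], [6], [7]], Q = [[1, 2], [3], [4], [5], [6], [7]].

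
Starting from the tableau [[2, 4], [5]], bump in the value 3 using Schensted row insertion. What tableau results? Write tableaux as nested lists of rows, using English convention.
In row 1, 3 replaces 4 (the leftmost entry greater than 3); 4 is bumped to row 2. In row 2, 4 replaces 5 (the leftmost entry greater than 4); 5 is bumped to row 3. 5 starts a new row 3. The new tableau is [[2, 3], [4], [5]].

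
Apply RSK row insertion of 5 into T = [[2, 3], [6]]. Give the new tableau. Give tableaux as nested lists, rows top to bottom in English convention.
[[2, 3, 5], [6]]

5 is larger than every entry of row 1, so it is appended to row 1. The new tableau is [[2, 3, 5], [6]].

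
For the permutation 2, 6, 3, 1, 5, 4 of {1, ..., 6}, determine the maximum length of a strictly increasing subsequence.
3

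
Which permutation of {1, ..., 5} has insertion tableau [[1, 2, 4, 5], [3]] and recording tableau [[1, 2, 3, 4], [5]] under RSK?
1 3 4 5 2

Reverse RSK: for i = n, n-1, ..., 1, locate i in Q, remove the corresponding corner cell from P, and reverse-bump its entry up through P; the value ejected from row 1 is w(i).

So w = 1 3 4 5 2.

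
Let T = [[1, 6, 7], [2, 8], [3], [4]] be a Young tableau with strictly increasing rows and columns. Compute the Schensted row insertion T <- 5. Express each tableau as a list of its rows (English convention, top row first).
In row 1, 5 replaces 6 (the leftmost entry greater than 5); 6 is bumped to row 2. In row 2, 6 replaces 8 (the leftmost entry greater than 6); 8 is bumped to row 3. 8 is appended to row 3. The new tableau is [[1, 5, 7], [2, 6], [3, 8], [4]].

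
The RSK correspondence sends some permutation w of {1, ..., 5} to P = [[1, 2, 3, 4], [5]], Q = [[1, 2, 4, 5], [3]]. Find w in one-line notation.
1 5 2 3 4

Reverse the RSK construction: for i from n down to 1, find the cell of Q containing i, remove the entry at that cell from P, and reverse-bump it up through P; the value ejected from row 1 is w(i).

Step i=5: Q has 5 at row 1, column 4; remove that cell from P, ejecting 4. So w(5) = 4. P is now [[1, 2, 3], [5]].
Step i=4: Q has 4 at row 1, column 3; remove that cell from P, ejecting 3. So w(4) = 3. P is now [[1, 2], [5]].
Step i=3: Q has 3 at row 2, column 1; remove 5 from row 2 of P and reverse-bump: 5 enters row 1 and ejects 2. So w(3) = 2. P is now [[1, 5]].
Step i=2: Q has 2 at row 1, column 2; remove that cell from P, ejecting 5. So w(2) = 5. P is now [[1]].
Step i=1: Q has 1 at row 1, column 1; remove that cell from P, ejecting 1. So w(1) = 1. P is now [].

So w = 1 5 2 3 4.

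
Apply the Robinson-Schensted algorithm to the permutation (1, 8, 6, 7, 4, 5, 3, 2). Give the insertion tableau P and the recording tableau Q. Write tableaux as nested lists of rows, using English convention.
Insert each entry of the permutation into P by Schensted row insertion, recording in Q the position of each new cell.

Insert 1: appended to row 1. P = [[1]], Q = [[1]].
Insert 8: appended to row 1. P = [[1, 8]], Q = [[1, 2]].
Insert 6: 6 bumps 8 from row 1; 8 starts row 2. P = [[1, 6], [8]], Q = [[1, 2], [3]].
Insert 7: appended to row 1. P = [[1, 6, 7], [8]], Q = [[1, 2, 4], [3]].
Insert 4: 4 bumps 6 from row 1; 6 bumps 8 from row 2; 8 starts row 3. P = [[1, 4, 7], [6], [8]], Q = [[1, 2, 4], [3], [5]].
Insert 5: 5 bumps 7 from row 1; 7 appends to row 2. P = [[1, 4, 5], [6, 7], [8]], Q = [[1, 2, 4], [3, 6], [5]].
Insert 3: 3 bumps 4 from row 1; 4 bumps 6 from row 2; 6 bumps 8 from row 3; 8 starts row 4. P = [[1, 3, 5], [4, 7], [6], [8]], Q = [[1, 2, 4], [3, 6], [5], [7]].
Insert 2: 2 bumps 3 from row 1; 3 bumps 4 from row 2; 4 bumps 6 from row 3; 6 bumps 8 from row 4; 8 starts row 5. P = [[1, 2, 5], [3, 7], [4], [6], [8]], Q = [[1, 2, 4], [3, 6], [5], [7], [8]].

So P = [[1, 2, 5], [3, 7], [4], [6], [8]], Q = [[1, 2, 4], [3, 6], [5], [7], [8]].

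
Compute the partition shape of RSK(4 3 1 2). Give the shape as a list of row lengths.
[2, 1, 1]

Row-insert each entry into an empty tableau.

After inserting 4: P = [[4]].
After inserting 3: P = [[3], [4]].
After inserting 1: P = [[1], [3], [4]].
After inserting 2: P = [[1, 2], [3], [4]].

The final insertion tableau P = [[1, 2], [3], [4]] has shape [2, 1, 1].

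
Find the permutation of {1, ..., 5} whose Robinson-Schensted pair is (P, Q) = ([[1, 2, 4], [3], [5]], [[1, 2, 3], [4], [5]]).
1 3 5 4 2

Reverse the RSK construction: for i from n down to 1, find the cell of Q containing i, remove the entry at that cell from P, and reverse-bump it up through P; the value ejected from row 1 is w(i).

Step i=5: Q has 5 at row 3, column 1; remove 5 from row 3 of P and reverse-bump: 5 enters row 2 and ejects 3; 3 enters row 1 and ejects 2. So w(5) = 2. P is now [[1, 3, 4], [5]].
Step i=4: Q has 4 at row 2, column 1; remove 5 from row 2 of P and reverse-bump: 5 enters row 1 and ejects 4. So w(4) = 4. P is now [[1, 3, 5]].
Step i=3: Q has 3 at row 1, column 3; remove that cell from P, ejecting 5. So w(3) = 5. P is now [[1, 3]].
Step i=2: Q has 2 at row 1, column 2; remove that cell from P, ejecting 3. So w(2) = 3. P is now [[1]].
Step i=1: Q has 1 at row 1, column 1; remove that cell from P, ejecting 1. So w(1) = 1. P is now [].

So w = 1 3 5 4 2.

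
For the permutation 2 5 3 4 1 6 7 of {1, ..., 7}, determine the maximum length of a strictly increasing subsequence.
5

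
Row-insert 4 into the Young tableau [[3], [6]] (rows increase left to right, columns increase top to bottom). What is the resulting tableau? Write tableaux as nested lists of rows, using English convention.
4 is larger than every entry of row 1, so it is appended to row 1. The new tableau is [[3, 4], [6]].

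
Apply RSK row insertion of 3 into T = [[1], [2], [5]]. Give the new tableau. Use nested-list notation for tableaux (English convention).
[[1, 3], [2], [5]]

3 is larger than every entry of row 1, so it is appended to row 1. The new tableau is [[1, 3], [2], [5]].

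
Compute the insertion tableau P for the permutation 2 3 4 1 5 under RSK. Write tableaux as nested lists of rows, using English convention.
Insert 2: appended to row 1. P = [[2]].
Insert 3: appended to row 1. P = [[2, 3]].
Insert 4: appended to row 1. P = [[2, 3, 4]].
Insert 1: 1 bumps 2 from row 1; 2 starts row 2. P = [[1, 3, 4], [2]].
Insert 5: appended to row 1. P = [[1, 3, 4, 5], [2]].

So P = [[1, 3, 4, 5], [2]].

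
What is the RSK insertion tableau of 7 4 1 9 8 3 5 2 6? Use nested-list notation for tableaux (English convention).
P = [[1, 2, 5, 6], [3, 8], [4, 9], [7]]

Insert 7: appended to row 1. P = [[7]].
Insert 4: 4 bumps 7 from row 1; 7 starts row 2. P = [[4], [7]].
Insert 1: 1 bumps 4 from row 1; 4 bumps 7 from row 2; 7 starts row 3. P = [[1], [4], [7]].
Insert 9: appended to row 1. P = [[1, 9], [4], [7]].
Insert 8: 8 bumps 9 from row 1; 9 appends to row 2. P = [[1, 8], [4, 9], [7]].
Insert 3: 3 bumps 8 from row 1; 8 bumps 9 from row 2; 9 appends to row 3. P = [[1, 3], [4, 8], [7, 9]].
Insert 5: appended to row 1. P = [[1, 3, 5], [4, 8], [7, 9]].
Insert 2: 2 bumps 3 from row 1; 3 bumps 4 from row 2; 4 bumps 7 from row 3; 7 starts row 4. P = [[1, 2, 5], [3, 8], [4, 9], [7]].
Insert 6: appended to row 1. P = [[1, 2, 5, 6], [3, 8], [4, 9], [7]].

So P = [[1, 2, 5, 6], [3, 8], [4, 9], [7]].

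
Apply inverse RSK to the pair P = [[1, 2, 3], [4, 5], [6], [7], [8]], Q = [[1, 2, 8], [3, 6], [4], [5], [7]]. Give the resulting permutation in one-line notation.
4 8 7 6 1 5 2 3

Reverse RSK: for i = n, n-1, ..., 1, locate i in Q, remove the corresponding corner cell from P, and reverse-bump its entry up through P; the value ejected from row 1 is w(i).

So w = 4 8 7 6 1 5 2 3.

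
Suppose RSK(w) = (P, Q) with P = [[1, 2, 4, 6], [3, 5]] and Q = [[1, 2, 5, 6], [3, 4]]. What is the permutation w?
Reverse the RSK construction: for i from n down to 1, find the cell of Q containing i, remove the entry at that cell from P, and reverse-bump it up through P; the value ejected from row 1 is w(i).

Step i=6: Q has 6 at row 1, column 4; remove that cell from P, ejecting 6. So w(6) = 6. P is now [[1, 2, 4], [3, 5]].
Step i=5: Q has 5 at row 1, column 3; remove that cell from P, ejecting 4. So w(5) = 4. P is now [[1, 2], [3, 5]].
Step i=4: Q has 4 at row 2, column 2; remove 5 from row 2 of P and reverse-bump: 5 enters row 1 and ejects 2. So w(4) = 2. P is now [[1, 5], [3]].
Step i=3: Q has 3 at row 2, column 1; remove 3 from row 2 of P and reverse-bump: 3 enters row 1 and ejects 1. So w(3) = 1. P is now [[3, 5]].
Step i=2: Q has 2 at row 1, column 2; remove that cell from P, ejecting 5. So w(2) = 5. P is now [[3]].
Step i=1: Q has 1 at row 1, column 1; remove that cell from P, ejecting 3. So w(1) = 3. P is now [].

So w = 3 5 1 2 4 6.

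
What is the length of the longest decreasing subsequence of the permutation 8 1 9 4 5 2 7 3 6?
3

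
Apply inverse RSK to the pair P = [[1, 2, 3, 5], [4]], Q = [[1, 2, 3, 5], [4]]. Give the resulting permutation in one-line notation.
1 2 4 3 5

Reverse the RSK construction: for i from n down to 1, find the cell of Q containing i, remove the entry at that cell from P, and reverse-bump it up through P; the value ejected from row 1 is w(i).

Step i=5: Q has 5 at row 1, column 4; remove that cell from P, ejecting 5. So w(5) = 5. P is now [[1, 2, 3], [4]].
Step i=4: Q has 4 at row 2, column 1; remove 4 from row 2 of P and reverse-bump: 4 enters row 1 and ejects 3. So w(4) = 3. P is now [[1, 2, 4]].
Step i=3: Q has 3 at row 1, column 3; remove that cell from P, ejecting 4. So w(3) = 4. P is now [[1, 2]].
Step i=2: Q has 2 at row 1, column 2; remove that cell from P, ejecting 2. So w(2) = 2. P is now [[1]].
Step i=1: Q has 1 at row 1, column 1; remove that cell from P, ejecting 1. So w(1) = 1. P is now [].

So w = 1 2 4 3 5.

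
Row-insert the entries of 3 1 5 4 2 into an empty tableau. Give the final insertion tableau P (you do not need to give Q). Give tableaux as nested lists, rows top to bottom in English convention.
P = [[1, 2], [3, 4], [5]]

Insert 3: appended to row 1. P = [[3]].
Insert 1: 1 bumps 3 from row 1; 3 starts row 2. P = [[1], [3]].
Insert 5: appended to row 1. P = [[1, 5], [3]].
Insert 4: 4 bumps 5 from row 1; 5 appends to row 2. P = [[1, 4], [3, 5]].
Insert 2: 2 bumps 4 from row 1; 4 bumps 5 from row 2; 5 starts row 3. P = [[1, 2], [3, 4], [5]].

So P = [[1, 2], [3, 4], [5]].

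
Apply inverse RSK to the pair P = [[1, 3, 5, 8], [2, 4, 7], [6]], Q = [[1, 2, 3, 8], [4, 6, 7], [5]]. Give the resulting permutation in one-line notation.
2 6 7 4 1 3 5 8

Reverse RSK: for i = n, n-1, ..., 1, locate i in Q, remove the corresponding corner cell from P, and reverse-bump its entry up through P; the value ejected from row 1 is w(i).

So w = 2 6 7 4 1 3 5 8.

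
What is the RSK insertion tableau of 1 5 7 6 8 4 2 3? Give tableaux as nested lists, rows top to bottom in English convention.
Insert 1: appended to row 1. P = [[1]].
Insert 5: appended to row 1. P = [[1, 5]].
Insert 7: appended to row 1. P = [[1, 5, 7]].
Insert 6: 6 bumps 7 from row 1; 7 starts row 2. P = [[1, 5, 6], [7]].
Insert 8: appended to row 1. P = [[1, 5, 6, 8], [7]].
Insert 4: 4 bumps 5 from row 1; 5 bumps 7 from row 2; 7 starts row 3. P = [[1, 4, 6, 8], [5], [7]].
Insert 2: 2 bumps 4 from row 1; 4 bumps 5 from row 2; 5 bumps 7 from row 3; 7 starts row 4. P = [[1, 2, 6, 8], [4], [5], [7]].
Insert 3: 3 bumps 6 from row 1; 6 appends to row 2. P = [[1, 2, 3, 8], [4, 6], [5], [7]].

So P = [[1, 2, 3, 8], [4, 6], [5], [7]].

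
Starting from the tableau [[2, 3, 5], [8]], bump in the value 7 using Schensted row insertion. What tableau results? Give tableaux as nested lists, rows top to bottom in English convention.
[[2, 3, 5, 7], [8]]

7 is larger than every entry of row 1, so it is appended to row 1. The new tableau is [[2, 3, 5, 7], [8]].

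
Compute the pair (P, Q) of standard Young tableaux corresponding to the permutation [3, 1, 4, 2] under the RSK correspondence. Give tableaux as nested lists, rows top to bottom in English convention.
P = [[1, 2], [3, 4]], Q = [[1, 3], [2, 4]]

Insert each entry of the permutation into P by Schensted row insertion, recording in Q the position of each new cell.

Insert 3: appended to row 1. P = [[3]].
Insert 1: 1 bumps 3 from row 1; 3 starts row 2. P = [[1], [3]].
Insert 4: appended to row 1. P = [[1, 4], [3]].
Insert 2: 2 bumps 4 from row 1; 4 appends to row 2. P = [[1, 2], [3, 4]].

So P = [[1, 2], [3, 4]], Q = [[1, 3], [2, 4]].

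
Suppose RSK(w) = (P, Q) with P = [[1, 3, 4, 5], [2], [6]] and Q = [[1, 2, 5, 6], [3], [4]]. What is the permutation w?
2 6 3 1 4 5

Reverse the RSK construction: for i from n down to 1, find the cell of Q containing i, remove the entry at that cell from P, and reverse-bump it up through P; the value ejected from row 1 is w(i).

Step i=6: Q has 6 at row 1, column 4; remove that cell from P, ejecting 5. So w(6) = 5. P is now [[1, 3, 4], [2], [6]].
Step i=5: Q has 5 at row 1, column 3; remove that cell from P, ejecting 4. So w(5) = 4. P is now [[1, 3], [2], [6]].
Step i=4: Q has 4 at row 3, column 1; remove 6 from row 3 of P and reverse-bump: 6 enters row 2 and ejects 2; 2 enters row 1 and ejects 1. So w(4) = 1. P is now [[2, 3], [6]].
Step i=3: Q has 3 at row 2, column 1; remove 6 from row 2 of P and reverse-bump: 6 enters row 1 and ejects 3. So w(3) = 3. P is now [[2, 6]].
Step i=2: Q has 2 at row 1, column 2; remove that cell from P, ejecting 6. So w(2) = 6. P is now [[2]].
Step i=1: Q has 1 at row 1, column 1; remove that cell from P, ejecting 2. So w(1) = 2. P is now [].

So w = 2 6 3 1 4 5.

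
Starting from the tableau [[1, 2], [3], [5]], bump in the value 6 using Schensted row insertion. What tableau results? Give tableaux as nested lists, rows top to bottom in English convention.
[[1, 2, 6], [3], [5]]

6 is larger than every entry of row 1, so it is appended to row 1. The new tableau is [[1, 2, 6], [3], [5]].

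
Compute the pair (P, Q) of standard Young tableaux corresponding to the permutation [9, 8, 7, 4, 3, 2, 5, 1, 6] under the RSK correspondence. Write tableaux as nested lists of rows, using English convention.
P = [[1, 5, 6], [2], [3], [4], [7], [8], [9]], Q = [[1, 7, 9], [2], [3], [4], [5], [6], [8]]

Insert each entry of the permutation into P by Schensted row insertion, recording in Q the position of each new cell.

After inserting 9: P = [[9]].
After inserting 8: P = [[8], [9]].
After inserting 7: P = [[7], [8], [9]].
After inserting 4: P = [[4], [7], [8], [9]].
After inserting 3: P = [[3], [4], [7], [8], [9]].
After inserting 2: P = [[2], [3], [4], [7], [8], [9]].
After inserting 5: P = [[2, 5], [3], [4], [7], [8], [9]].
After inserting 1: P = [[1, 5], [2], [3], [4], [7], [8], [9]].
After inserting 6: P = [[1, 5, 6], [2], [3], [4], [7], [8], [9]].

So P = [[1, 5, 6], [2], [3], [4], [7], [8], [9]], Q = [[1, 7, 9], [2], [3], [4], [5], [6], [8]].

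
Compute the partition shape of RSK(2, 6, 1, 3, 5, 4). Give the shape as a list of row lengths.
Row-insert each entry into an empty tableau.

After inserting 2: P = [[2]].
After inserting 6: P = [[2, 6]].
After inserting 1: P = [[1, 6], [2]].
After inserting 3: P = [[1, 3], [2, 6]].
After inserting 5: P = [[1, 3, 5], [2, 6]].
After inserting 4: P = [[1, 3, 4], [2, 5], [6]].

The final insertion tableau P = [[1, 3, 4], [2, 5], [6]] has shape [3, 2, 1].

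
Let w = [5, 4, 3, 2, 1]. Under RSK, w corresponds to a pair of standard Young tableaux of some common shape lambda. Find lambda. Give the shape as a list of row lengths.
[1, 1, 1, 1, 1]

Row-insert each entry into an empty tableau.

After inserting 5: P = [[5]].
After inserting 4: P = [[4], [5]].
After inserting 3: P = [[3], [4], [5]].
After inserting 2: P = [[2], [3], [4], [5]].
After inserting 1: P = [[1], [2], [3], [4], [5]].

The final insertion tableau P = [[1], [2], [3], [4], [5]] has shape [1, 1, 1, 1, 1].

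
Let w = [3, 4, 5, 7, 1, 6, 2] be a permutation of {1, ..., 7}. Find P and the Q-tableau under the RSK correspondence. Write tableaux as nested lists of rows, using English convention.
Insert each entry of the permutation into P by Schensted row insertion, recording in Q the position of each new cell.

After inserting 3: P = [[3]].
After inserting 4: P = [[3, 4]].
After inserting 5: P = [[3, 4, 5]].
After inserting 7: P = [[3, 4, 5, 7]].
After inserting 1: P = [[1, 4, 5, 7], [3]].
After inserting 6: P = [[1, 4, 5, 6], [3, 7]].
After inserting 2: P = [[1, 2, 5, 6], [3, 4], [7]].

So P = [[1, 2, 5, 6], [3, 4], [7]], Q = [[1, 2, 3, 4], [5, 6], [7]].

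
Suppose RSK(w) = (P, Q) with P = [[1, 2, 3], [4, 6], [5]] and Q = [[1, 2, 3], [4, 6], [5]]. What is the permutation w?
Reverse the RSK construction: for i from n down to 1, find the cell of Q containing i, remove the entry at that cell from P, and reverse-bump it up through P; the value ejected from row 1 is w(i).

Step i=6: Q has 6 at row 2, column 2; remove 6 from row 2 of P and reverse-bump: 6 enters row 1 and ejects 3. So w(6) = 3. P is now [[1, 2, 6], [4], [5]].
Step i=5: Q has 5 at row 3, column 1; remove 5 from row 3 of P and reverse-bump: 5 enters row 2 and ejects 4; 4 enters row 1 and ejects 2. So w(5) = 2. P is now [[1, 4, 6], [5]].
Step i=4: Q has 4 at row 2, column 1; remove 5 from row 2 of P and reverse-bump: 5 enters row 1 and ejects 4. So w(4) = 4. P is now [[1, 5, 6]].
Step i=3: Q has 3 at row 1, column 3; remove that cell from P, ejecting 6. So w(3) = 6. P is now [[1, 5]].
Step i=2: Q has 2 at row 1, column 2; remove that cell from P, ejecting 5. So w(2) = 5. P is now [[1]].
Step i=1: Q has 1 at row 1, column 1; remove that cell from P, ejecting 1. So w(1) = 1. P is now [].

So w = 1 5 6 4 2 3.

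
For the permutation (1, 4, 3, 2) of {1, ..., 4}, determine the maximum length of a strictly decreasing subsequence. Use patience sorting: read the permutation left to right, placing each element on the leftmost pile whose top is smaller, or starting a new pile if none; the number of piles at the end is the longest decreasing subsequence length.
1: new pile. tops = [1]
4: onto pile 1 (replacing 1). tops = [4]
3: new pile. tops = [4, 3]
2: new pile. tops = [4, 3, 2]

3 piles, so the longest decreasing subsequence has length 3.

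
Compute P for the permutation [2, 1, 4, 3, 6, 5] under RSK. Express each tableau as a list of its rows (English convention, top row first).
P = [[1, 3, 5], [2, 4, 6]]

After inserting 2: P = [[2]].
After inserting 1: P = [[1], [2]].
After inserting 4: P = [[1, 4], [2]].
After inserting 3: P = [[1, 3], [2, 4]].
After inserting 6: P = [[1, 3, 6], [2, 4]].
After inserting 5: P = [[1, 3, 5], [2, 4, 6]].

So P = [[1, 3, 5], [2, 4, 6]].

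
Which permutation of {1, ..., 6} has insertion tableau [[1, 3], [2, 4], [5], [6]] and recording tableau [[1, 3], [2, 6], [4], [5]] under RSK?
6 2 5 4 1 3

Reverse the RSK construction: for i from n down to 1, find the cell of Q containing i, remove the entry at that cell from P, and reverse-bump it up through P; the value ejected from row 1 is w(i).

Step i=6: Q has 6 at row 2, column 2; remove 4 from row 2 of P and reverse-bump: 4 enters row 1 and ejects 3. So w(6) = 3. P is now [[1, 4], [2], [5], [6]].
Step i=5: Q has 5 at row 4, column 1; remove 6 from row 4 of P and reverse-bump: 6 enters row 3 and ejects 5; 5 enters row 2 and ejects 2; 2 enters row 1 and ejects 1. So w(5) = 1. P is now [[2, 4], [5], [6]].
Step i=4: Q has 4 at row 3, column 1; remove 6 from row 3 of P and reverse-bump: 6 enters row 2 and ejects 5; 5 enters row 1 and ejects 4. So w(4) = 4. P is now [[2, 5], [6]].
Step i=3: Q has 3 at row 1, column 2; remove that cell from P, ejecting 5. So w(3) = 5. P is now [[2], [6]].
Step i=2: Q has 2 at row 2, column 1; remove 6 from row 2 of P and reverse-bump: 6 enters row 1 and ejects 2. So w(2) = 2. P is now [[6]].
Step i=1: Q has 1 at row 1, column 1; remove that cell from P, ejecting 6. So w(1) = 6. P is now [].

So w = 6 2 5 4 1 3.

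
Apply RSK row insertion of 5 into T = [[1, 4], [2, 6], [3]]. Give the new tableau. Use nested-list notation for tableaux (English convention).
[[1, 4, 5], [2, 6], [3]]

5 is larger than every entry of row 1, so it is appended to row 1. The new tableau is [[1, 4, 5], [2, 6], [3]].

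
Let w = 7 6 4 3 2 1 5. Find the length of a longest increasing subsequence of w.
2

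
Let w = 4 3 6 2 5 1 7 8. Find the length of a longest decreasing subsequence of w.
4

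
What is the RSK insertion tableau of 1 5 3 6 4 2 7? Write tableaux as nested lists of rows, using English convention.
P = [[1, 2, 4, 7], [3, 6], [5]]

Insert 1: appended to row 1. P = [[1]].
Insert 5: appended to row 1. P = [[1, 5]].
Insert 3: 3 bumps 5 from row 1; 5 starts row 2. P = [[1, 3], [5]].
Insert 6: appended to row 1. P = [[1, 3, 6], [5]].
Insert 4: 4 bumps 6 from row 1; 6 appends to row 2. P = [[1, 3, 4], [5, 6]].
Insert 2: 2 bumps 3 from row 1; 3 bumps 5 from row 2; 5 starts row 3. P = [[1, 2, 4], [3, 6], [5]].
Insert 7: appended to row 1. P = [[1, 2, 4, 7], [3, 6], [5]].

So P = [[1, 2, 4, 7], [3, 6], [5]].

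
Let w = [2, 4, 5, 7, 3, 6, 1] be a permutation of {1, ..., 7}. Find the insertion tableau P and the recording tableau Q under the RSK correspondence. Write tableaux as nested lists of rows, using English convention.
P = [[1, 3, 5, 6], [2, 7], [4]], Q = [[1, 2, 3, 4], [5, 6], [7]]

Insert each entry of the permutation into P by Schensted row insertion, recording in Q the position of each new cell.

After inserting 2: P = [[2]].
After inserting 4: P = [[2, 4]].
After inserting 5: P = [[2, 4, 5]].
After inserting 7: P = [[2, 4, 5, 7]].
After inserting 3: P = [[2, 3, 5, 7], [4]].
After inserting 6: P = [[2, 3, 5, 6], [4, 7]].
After inserting 1: P = [[1, 3, 5, 6], [2, 7], [4]].

So P = [[1, 3, 5, 6], [2, 7], [4]], Q = [[1, 2, 3, 4], [5, 6], [7]].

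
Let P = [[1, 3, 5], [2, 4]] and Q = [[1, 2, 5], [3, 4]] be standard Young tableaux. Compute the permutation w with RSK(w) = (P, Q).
2 4 1 3 5

Reverse the RSK construction: for i from n down to 1, find the cell of Q containing i, remove the entry at that cell from P, and reverse-bump it up through P; the value ejected from row 1 is w(i).

Step i=5: Q has 5 at row 1, column 3; remove that cell from P, ejecting 5. So w(5) = 5. P is now [[1, 3], [2, 4]].
Step i=4: Q has 4 at row 2, column 2; remove 4 from row 2 of P and reverse-bump: 4 enters row 1 and ejects 3. So w(4) = 3. P is now [[1, 4], [2]].
Step i=3: Q has 3 at row 2, column 1; remove 2 from row 2 of P and reverse-bump: 2 enters row 1 and ejects 1. So w(3) = 1. P is now [[2, 4]].
Step i=2: Q has 2 at row 1, column 2; remove that cell from P, ejecting 4. So w(2) = 4. P is now [[2]].
Step i=1: Q has 1 at row 1, column 1; remove that cell from P, ejecting 2. So w(1) = 2. P is now [].

So w = 2 4 1 3 5.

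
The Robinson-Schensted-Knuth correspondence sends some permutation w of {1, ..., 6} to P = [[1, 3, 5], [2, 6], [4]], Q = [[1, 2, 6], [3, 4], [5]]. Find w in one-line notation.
4 6 2 3 1 5

Reverse the RSK construction: for i from n down to 1, find the cell of Q containing i, remove the entry at that cell from P, and reverse-bump it up through P; the value ejected from row 1 is w(i).

Step i=6: Q has 6 at row 1, column 3; remove that cell from P, ejecting 5. So w(6) = 5. P is now [[1, 3], [2, 6], [4]].
Step i=5: Q has 5 at row 3, column 1; remove 4 from row 3 of P and reverse-bump: 4 enters row 2 and ejects 2; 2 enters row 1 and ejects 1. So w(5) = 1. P is now [[2, 3], [4, 6]].
Step i=4: Q has 4 at row 2, column 2; remove 6 from row 2 of P and reverse-bump: 6 enters row 1 and ejects 3. So w(4) = 3. P is now [[2, 6], [4]].
Step i=3: Q has 3 at row 2, column 1; remove 4 from row 2 of P and reverse-bump: 4 enters row 1 and ejects 2. So w(3) = 2. P is now [[4, 6]].
Step i=2: Q has 2 at row 1, column 2; remove that cell from P, ejecting 6. So w(2) = 6. P is now [[4]].
Step i=1: Q has 1 at row 1, column 1; remove that cell from P, ejecting 4. So w(1) = 4. P is now [].

So w = 4 6 2 3 1 5.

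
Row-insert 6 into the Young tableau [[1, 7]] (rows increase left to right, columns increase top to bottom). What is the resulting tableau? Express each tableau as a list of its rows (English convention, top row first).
In row 1, 6 replaces 7 (the leftmost entry greater than 6); 7 is bumped to row 2. 7 starts a new row 2. The new tableau is [[1, 6], [7]].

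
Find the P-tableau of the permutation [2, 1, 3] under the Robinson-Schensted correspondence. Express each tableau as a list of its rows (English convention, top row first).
Insert 2: appended to row 1. P = [[2]].
Insert 1: 1 bumps 2 from row 1; 2 starts row 2. P = [[1], [2]].
Insert 3: appended to row 1. P = [[1, 3], [2]].

So P = [[1, 3], [2]].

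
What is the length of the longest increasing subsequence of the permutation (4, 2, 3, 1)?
2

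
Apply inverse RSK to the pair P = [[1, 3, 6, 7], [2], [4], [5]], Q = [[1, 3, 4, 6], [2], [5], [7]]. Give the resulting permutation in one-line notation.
5 2 4 6 3 7 1

Reverse the RSK construction: for i from n down to 1, find the cell of Q containing i, remove the entry at that cell from P, and reverse-bump it up through P; the value ejected from row 1 is w(i).

Step i=7: Q has 7 at row 4, column 1; remove 5 from row 4 of P and reverse-bump: 5 enters row 3 and ejects 4; 4 enters row 2 and ejects 2; 2 enters row 1 and ejects 1. So w(7) = 1. P is now [[2, 3, 6, 7], [4], [5]].
Step i=6: Q has 6 at row 1, column 4; remove that cell from P, ejecting 7. So w(6) = 7. P is now [[2, 3, 6], [4], [5]].
Step i=5: Q has 5 at row 3, column 1; remove 5 from row 3 of P and reverse-bump: 5 enters row 2 and ejects 4; 4 enters row 1 and ejects 3. So w(5) = 3. P is now [[2, 4, 6], [5]].
Step i=4: Q has 4 at row 1, column 3; remove that cell from P, ejecting 6. So w(4) = 6. P is now [[2, 4], [5]].
Step i=3: Q has 3 at row 1, column 2; remove that cell from P, ejecting 4. So w(3) = 4. P is now [[2], [5]].
Step i=2: Q has 2 at row 2, column 1; remove 5 from row 2 of P and reverse-bump: 5 enters row 1 and ejects 2. So w(2) = 2. P is now [[5]].
Step i=1: Q has 1 at row 1, column 1; remove that cell from P, ejecting 5. So w(1) = 5. P is now [].

So w = 5 2 4 6 3 7 1.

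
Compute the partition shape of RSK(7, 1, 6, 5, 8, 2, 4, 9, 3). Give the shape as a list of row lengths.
[4, 2, 1, 1, 1]

Row-insert each entry into an empty tableau.

After inserting 7: P = [[7]].
After inserting 1: P = [[1], [7]].
After inserting 6: P = [[1, 6], [7]].
After inserting 5: P = [[1, 5], [6], [7]].
After inserting 8: P = [[1, 5, 8], [6], [7]].
After inserting 2: P = [[1, 2, 8], [5], [6], [7]].
After inserting 4: P = [[1, 2, 4], [5, 8], [6], [7]].
After inserting 9: P = [[1, 2, 4, 9], [5, 8], [6], [7]].
After inserting 3: P = [[1, 2, 3, 9], [4, 8], [5], [6], [7]].

The final insertion tableau P = [[1, 2, 3, 9], [4, 8], [5], [6], [7]] has shape [4, 2, 1, 1, 1].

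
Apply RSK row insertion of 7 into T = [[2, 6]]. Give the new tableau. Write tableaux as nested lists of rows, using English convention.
[[2, 6, 7]]

7 is larger than every entry of row 1, so it is appended to row 1. The new tableau is [[2, 6, 7]].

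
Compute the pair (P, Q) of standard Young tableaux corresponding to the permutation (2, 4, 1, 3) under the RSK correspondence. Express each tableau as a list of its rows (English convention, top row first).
Insert each entry of the permutation into P by Schensted row insertion, recording in Q the position of each new cell.

Insert 2: appended to row 1. P = [[2]].
Insert 4: appended to row 1. P = [[2, 4]].
Insert 1: 1 bumps 2 from row 1; 2 starts row 2. P = [[1, 4], [2]].
Insert 3: 3 bumps 4 from row 1; 4 appends to row 2. P = [[1, 3], [2, 4]].

So P = [[1, 3], [2, 4]], Q = [[1, 2], [3, 4]].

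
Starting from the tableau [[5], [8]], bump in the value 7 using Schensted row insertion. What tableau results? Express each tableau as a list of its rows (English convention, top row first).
[[5, 7], [8]]

7 is larger than every entry of row 1, so it is appended to row 1. The new tableau is [[5, 7], [8]].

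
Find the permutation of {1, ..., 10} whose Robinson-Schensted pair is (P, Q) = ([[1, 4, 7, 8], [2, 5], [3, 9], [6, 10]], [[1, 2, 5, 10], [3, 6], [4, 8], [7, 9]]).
Reverse the RSK construction: for i from n down to 1, find the cell of Q containing i, remove the entry at that cell from P, and reverse-bump it up through P; the value ejected from row 1 is w(i).

Step i=10: Q has 10 at row 1, column 4; remove that cell from P, ejecting 8. So w(10) = 8. P is now [[1, 4, 7], [2, 5], [3, 9], [6, 10]].
Step i=9: Q has 9 at row 4, column 2; remove 10 from row 4 of P and reverse-bump: 10 enters row 3 and ejects 9; 9 enters row 2 and ejects 5; 5 enters row 1 and ejects 4. So w(9) = 4. P is now [[1, 5, 7], [2, 9], [3, 10], [6]].
Step i=8: Q has 8 at row 3, column 2; remove 10 from row 3 of P and reverse-bump: 10 enters row 2 and ejects 9; 9 enters row 1 and ejects 7. So w(8) = 7. P is now [[1, 5, 9], [2, 10], [3], [6]].
Step i=7: Q has 7 at row 4, column 1; remove 6 from row 4 of P and reverse-bump: 6 enters row 3 and ejects 3; 3 enters row 2 and ejects 2; 2 enters row 1 and ejects 1. So w(7) = 1. P is now [[2, 5, 9], [3, 10], [6]].
Step i=6: Q has 6 at row 2, column 2; remove 10 from row 2 of P and reverse-bump: 10 enters row 1 and ejects 9. So w(6) = 9. P is now [[2, 5, 10], [3], [6]].
Step i=5: Q has 5 at row 1, column 3; remove that cell from P, ejecting 10. So w(5) = 10. P is now [[2, 5], [3], [6]].
Step i=4: Q has 4 at row 3, column 1; remove 6 from row 3 of P and reverse-bump: 6 enters row 2 and ejects 3; 3 enters row 1 and ejects 2. So w(4) = 2. P is now [[3, 5], [6]].
Step i=3: Q has 3 at row 2, column 1; remove 6 from row 2 of P and reverse-bump: 6 enters row 1 and ejects 5. So w(3) = 5. P is now [[3, 6]].
Step i=2: Q has 2 at row 1, column 2; remove that cell from P, ejecting 6. So w(2) = 6. P is now [[3]].
Step i=1: Q has 1 at row 1, column 1; remove that cell from P, ejecting 3. So w(1) = 3. P is now [].

So w = 3 6 5 2 10 9 1 7 4 8.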